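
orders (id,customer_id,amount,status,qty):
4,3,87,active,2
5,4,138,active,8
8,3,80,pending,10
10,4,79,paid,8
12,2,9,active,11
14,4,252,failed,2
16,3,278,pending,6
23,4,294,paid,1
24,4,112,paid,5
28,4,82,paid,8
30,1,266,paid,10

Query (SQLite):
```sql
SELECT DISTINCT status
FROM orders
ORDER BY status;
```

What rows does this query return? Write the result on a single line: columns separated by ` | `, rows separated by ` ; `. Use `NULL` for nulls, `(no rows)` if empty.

active ; failed ; paid ; pending

Collect distinct status values from orders.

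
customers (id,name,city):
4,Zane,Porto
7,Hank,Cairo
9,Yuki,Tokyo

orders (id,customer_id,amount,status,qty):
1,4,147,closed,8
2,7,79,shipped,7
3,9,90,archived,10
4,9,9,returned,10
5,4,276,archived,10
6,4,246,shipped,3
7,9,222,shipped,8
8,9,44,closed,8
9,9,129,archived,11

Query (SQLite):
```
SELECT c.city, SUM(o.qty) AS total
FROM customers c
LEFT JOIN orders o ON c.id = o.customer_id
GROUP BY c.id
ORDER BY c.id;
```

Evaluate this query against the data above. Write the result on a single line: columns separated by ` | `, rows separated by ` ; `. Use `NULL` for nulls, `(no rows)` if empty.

LEFT JOIN keeps every customers row; unmatched ones get NULL for orders columns.
Group by customers.id and compute SUM(o.qty). SUM over an all-NULL group is NULL.
  4: ids {1, 5, 6} → SUM(o.qty)=21
  7: ids {2} → SUM(o.qty)=7
  9: ids {3, 4, 7, 8, 9} → SUM(o.qty)=47

Porto | 21 ; Cairo | 7 ; Tokyo | 47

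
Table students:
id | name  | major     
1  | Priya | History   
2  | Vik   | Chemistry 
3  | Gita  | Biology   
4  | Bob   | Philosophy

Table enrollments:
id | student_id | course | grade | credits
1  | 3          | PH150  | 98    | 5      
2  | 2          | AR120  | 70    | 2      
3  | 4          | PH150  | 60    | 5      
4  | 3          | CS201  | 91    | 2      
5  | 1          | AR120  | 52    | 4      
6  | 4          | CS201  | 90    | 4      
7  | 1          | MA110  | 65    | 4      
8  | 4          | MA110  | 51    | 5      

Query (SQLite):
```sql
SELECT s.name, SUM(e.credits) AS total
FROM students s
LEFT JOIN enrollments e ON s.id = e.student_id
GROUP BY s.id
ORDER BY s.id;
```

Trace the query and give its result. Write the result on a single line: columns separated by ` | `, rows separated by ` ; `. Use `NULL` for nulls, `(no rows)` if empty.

LEFT JOIN keeps every students row; unmatched ones get NULL for enrollments columns.
Group by students.id and compute SUM(e.credits). SUM over an all-NULL group is NULL.
  1: ids {5, 7} → SUM(e.credits)=8
  2: ids {2} → SUM(e.credits)=2
  3: ids {1, 4} → SUM(e.credits)=7
  4: ids {3, 6, 8} → SUM(e.credits)=14

Priya | 8 ; Vik | 2 ; Gita | 7 ; Bob | 14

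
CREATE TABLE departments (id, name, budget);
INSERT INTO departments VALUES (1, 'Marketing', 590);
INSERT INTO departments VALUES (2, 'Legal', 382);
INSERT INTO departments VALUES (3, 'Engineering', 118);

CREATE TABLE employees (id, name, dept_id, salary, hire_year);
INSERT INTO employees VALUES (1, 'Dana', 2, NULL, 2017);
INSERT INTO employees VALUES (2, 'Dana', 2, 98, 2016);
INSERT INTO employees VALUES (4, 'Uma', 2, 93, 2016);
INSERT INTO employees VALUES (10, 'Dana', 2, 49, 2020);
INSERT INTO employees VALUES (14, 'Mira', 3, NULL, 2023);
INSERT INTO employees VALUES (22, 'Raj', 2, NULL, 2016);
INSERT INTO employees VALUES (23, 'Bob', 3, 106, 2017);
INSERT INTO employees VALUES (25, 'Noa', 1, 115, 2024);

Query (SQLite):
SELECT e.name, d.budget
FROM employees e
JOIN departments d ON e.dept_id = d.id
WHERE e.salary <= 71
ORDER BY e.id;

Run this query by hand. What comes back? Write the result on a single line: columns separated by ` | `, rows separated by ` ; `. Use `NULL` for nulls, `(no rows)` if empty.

Dana | 382

Each employees row matches the departments row where dept_id = departments.id.
Then keep rows with e.salary <= 71.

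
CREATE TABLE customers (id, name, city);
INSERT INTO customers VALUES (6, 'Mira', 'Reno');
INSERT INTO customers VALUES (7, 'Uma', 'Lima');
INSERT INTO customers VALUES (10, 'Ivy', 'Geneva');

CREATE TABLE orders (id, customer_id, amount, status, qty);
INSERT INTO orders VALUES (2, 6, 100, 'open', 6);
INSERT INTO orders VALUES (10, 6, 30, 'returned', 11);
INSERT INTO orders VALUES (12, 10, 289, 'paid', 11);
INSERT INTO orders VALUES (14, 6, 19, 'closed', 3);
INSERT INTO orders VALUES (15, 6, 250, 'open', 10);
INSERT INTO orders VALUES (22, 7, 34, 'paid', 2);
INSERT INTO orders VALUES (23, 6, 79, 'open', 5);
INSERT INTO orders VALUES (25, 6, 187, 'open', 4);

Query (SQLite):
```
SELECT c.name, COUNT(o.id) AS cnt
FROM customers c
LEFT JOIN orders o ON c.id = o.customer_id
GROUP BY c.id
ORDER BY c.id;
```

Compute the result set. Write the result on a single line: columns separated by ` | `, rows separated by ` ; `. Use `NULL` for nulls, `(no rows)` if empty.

Mira | 6 ; Uma | 1 ; Ivy | 1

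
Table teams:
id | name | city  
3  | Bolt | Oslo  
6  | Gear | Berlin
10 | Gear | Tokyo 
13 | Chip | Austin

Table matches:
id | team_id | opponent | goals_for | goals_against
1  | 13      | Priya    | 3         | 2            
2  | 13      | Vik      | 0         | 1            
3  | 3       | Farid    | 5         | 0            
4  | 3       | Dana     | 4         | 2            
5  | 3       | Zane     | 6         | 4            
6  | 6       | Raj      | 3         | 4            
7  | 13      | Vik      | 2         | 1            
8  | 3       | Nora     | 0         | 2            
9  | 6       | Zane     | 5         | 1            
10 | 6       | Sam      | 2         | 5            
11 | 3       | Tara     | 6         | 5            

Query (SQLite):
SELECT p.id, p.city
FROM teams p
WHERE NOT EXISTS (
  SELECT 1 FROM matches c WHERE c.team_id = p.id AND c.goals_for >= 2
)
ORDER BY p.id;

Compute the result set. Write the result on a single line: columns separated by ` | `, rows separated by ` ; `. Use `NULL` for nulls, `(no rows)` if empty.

For each teams row, check whether any matches with matching team_id has goals_for >= 2.
Keep rows where that is false.

10 | Tokyo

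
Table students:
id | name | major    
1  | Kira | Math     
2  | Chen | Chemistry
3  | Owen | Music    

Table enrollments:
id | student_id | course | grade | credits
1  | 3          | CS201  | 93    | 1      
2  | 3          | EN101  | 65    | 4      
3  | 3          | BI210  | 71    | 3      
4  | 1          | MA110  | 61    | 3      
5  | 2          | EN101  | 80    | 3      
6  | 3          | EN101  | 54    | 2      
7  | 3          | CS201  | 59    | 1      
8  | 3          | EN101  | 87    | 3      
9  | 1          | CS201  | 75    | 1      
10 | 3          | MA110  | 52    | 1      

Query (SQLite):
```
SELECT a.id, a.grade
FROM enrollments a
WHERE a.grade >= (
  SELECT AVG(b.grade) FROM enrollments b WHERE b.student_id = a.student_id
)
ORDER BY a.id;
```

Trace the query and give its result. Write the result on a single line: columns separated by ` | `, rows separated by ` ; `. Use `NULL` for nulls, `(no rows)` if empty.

1 | 93 ; 3 | 71 ; 5 | 80 ; 8 | 87 ; 9 | 75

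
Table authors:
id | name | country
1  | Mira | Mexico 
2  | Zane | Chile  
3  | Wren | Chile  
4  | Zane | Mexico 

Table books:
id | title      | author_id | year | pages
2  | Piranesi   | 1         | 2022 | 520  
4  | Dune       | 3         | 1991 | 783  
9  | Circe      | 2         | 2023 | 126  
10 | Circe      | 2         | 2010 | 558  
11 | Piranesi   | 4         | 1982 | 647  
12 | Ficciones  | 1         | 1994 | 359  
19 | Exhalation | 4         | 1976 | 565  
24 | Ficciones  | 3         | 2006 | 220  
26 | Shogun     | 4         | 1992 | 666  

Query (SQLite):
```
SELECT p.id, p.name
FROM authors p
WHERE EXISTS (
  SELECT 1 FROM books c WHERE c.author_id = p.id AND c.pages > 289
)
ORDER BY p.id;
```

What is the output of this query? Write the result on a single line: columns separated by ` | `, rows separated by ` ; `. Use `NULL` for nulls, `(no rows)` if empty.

1 | Mira ; 2 | Zane ; 3 | Wren ; 4 | Zane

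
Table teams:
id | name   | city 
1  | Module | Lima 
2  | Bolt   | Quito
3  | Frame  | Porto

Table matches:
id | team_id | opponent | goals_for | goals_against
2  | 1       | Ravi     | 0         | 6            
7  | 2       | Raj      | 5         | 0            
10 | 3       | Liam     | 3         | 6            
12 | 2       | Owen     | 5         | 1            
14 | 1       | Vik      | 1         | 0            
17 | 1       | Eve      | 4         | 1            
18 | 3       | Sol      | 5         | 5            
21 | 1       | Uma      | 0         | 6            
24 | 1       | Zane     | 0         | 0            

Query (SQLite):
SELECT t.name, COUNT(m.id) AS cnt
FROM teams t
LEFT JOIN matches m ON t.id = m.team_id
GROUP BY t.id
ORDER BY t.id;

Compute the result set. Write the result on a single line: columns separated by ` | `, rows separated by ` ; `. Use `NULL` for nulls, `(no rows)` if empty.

Module | 5 ; Bolt | 2 ; Frame | 2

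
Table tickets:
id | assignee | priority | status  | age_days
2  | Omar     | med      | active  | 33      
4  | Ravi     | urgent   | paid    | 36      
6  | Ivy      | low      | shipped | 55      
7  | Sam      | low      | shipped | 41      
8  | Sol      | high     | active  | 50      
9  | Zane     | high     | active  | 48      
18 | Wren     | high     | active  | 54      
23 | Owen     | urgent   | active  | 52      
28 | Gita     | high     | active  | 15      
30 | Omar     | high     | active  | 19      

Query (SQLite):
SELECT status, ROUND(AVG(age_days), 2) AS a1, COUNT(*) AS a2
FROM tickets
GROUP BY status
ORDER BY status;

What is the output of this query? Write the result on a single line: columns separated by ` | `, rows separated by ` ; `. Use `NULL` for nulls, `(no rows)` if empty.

Group tickets by status.
Per group compute: ROUND(AVG(age_days), 2), COUNT(*).
  active: ids {2, 8, 9, 18, 23, 28, 30} → ROUND(AVG(age_days), 2)=38.71, COUNT(*)=7
  paid: ids {4} → ROUND(AVG(age_days), 2)=36, COUNT(*)=1
  shipped: ids {6, 7} → ROUND(AVG(age_days), 2)=48, COUNT(*)=2

active | 38.71 | 7 ; paid | 36 | 1 ; shipped | 48 | 2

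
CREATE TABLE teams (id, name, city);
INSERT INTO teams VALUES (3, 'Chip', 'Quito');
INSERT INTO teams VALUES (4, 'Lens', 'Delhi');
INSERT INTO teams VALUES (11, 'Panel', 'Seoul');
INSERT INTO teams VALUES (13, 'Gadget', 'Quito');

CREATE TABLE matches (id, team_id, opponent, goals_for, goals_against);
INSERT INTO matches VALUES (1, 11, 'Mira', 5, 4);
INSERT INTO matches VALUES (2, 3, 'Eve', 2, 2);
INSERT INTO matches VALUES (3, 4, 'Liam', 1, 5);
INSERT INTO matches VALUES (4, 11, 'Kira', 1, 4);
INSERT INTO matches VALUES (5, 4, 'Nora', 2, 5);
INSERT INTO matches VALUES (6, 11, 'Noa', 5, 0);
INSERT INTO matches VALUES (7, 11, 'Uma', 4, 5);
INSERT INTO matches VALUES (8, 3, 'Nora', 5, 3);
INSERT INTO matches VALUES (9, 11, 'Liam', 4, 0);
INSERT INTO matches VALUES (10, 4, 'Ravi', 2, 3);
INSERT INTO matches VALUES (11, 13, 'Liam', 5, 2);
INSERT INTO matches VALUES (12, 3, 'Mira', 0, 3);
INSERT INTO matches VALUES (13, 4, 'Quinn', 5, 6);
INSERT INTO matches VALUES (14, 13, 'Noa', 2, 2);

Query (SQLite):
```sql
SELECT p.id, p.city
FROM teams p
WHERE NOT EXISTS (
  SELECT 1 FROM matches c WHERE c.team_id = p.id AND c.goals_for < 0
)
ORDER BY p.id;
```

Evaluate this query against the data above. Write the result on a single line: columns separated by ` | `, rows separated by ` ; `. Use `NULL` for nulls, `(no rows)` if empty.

3 | Quito ; 4 | Delhi ; 11 | Seoul ; 13 | Quito

For each teams row, check whether any matches with matching team_id has goals_for < 0.
Keep rows where that is false.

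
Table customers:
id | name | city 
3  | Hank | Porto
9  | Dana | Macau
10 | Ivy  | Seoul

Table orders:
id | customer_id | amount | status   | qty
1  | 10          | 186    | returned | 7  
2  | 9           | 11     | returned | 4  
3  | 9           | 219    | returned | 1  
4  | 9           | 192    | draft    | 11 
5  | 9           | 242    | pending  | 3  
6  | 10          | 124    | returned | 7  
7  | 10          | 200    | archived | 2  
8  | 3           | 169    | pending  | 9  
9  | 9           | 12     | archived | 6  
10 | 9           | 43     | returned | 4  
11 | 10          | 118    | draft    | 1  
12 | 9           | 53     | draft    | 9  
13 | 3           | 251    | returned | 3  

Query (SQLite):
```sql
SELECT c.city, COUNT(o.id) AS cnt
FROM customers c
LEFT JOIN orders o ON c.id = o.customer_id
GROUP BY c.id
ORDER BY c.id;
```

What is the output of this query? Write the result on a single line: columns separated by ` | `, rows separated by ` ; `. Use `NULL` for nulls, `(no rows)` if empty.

LEFT JOIN keeps every customers row; unmatched ones get NULL for orders columns.
Group by customers.id and compute COUNT(o.id). COUNT(col) of an all-NULL group is 0.
  3: ids {8, 13} → COUNT(o.id)=2
  9: ids {2, 3, 4, 5, 9, 10, 12} → COUNT(o.id)=7
  10: ids {1, 6, 7, 11} → COUNT(o.id)=4

Porto | 2 ; Macau | 7 ; Seoul | 4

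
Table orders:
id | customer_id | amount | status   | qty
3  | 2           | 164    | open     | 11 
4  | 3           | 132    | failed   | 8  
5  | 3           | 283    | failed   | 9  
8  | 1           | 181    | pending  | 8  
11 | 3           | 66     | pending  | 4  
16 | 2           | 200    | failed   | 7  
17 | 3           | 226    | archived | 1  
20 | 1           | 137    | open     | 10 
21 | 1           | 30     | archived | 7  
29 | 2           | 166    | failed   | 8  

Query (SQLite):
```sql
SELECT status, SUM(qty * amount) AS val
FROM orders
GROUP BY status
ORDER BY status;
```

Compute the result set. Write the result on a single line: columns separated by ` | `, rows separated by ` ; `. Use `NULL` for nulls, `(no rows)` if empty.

archived | 436 ; failed | 6331 ; open | 3174 ; pending | 1712

For each row compute qty * amount.
Group by status; take SUM of the expression per group.
  archived: ids {17, 21} → SUM(qty * amount)=436
  failed: ids {4, 5, 16, 29} → SUM(qty * amount)=6331
  open: ids {3, 20} → SUM(qty * amount)=3174
  pending: ids {8, 11} → SUM(qty * amount)=1712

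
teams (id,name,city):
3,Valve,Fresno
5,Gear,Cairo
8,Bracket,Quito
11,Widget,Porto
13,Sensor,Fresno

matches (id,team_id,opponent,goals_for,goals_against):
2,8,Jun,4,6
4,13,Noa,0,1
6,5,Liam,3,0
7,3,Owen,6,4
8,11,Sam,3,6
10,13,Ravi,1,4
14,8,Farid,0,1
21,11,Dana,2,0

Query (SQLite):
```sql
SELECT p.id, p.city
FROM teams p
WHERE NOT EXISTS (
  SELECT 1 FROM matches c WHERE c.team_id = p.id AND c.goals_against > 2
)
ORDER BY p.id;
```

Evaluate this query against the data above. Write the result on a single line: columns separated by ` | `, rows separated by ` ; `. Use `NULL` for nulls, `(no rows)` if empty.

5 | Cairo

For each teams row, check whether any matches with matching team_id has goals_against > 2.
Keep rows where that is false.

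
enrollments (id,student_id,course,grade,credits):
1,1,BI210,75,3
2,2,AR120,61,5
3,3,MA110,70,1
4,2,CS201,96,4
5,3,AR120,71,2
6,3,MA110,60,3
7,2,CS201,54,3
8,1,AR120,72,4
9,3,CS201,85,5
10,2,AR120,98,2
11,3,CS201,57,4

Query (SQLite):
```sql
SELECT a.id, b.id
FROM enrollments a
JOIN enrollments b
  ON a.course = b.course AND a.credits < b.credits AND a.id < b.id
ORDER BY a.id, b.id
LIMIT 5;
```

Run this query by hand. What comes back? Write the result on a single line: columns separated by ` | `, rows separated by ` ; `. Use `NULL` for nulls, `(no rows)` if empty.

Pairs (a,b) with same course, a.credits < b.credits, a.id < b.id.
course groups: AR120:{2,5,8,10} BI210:{1} CS201:{4,7,9,11} MA110:{3,6}
Ordered by (a.id, b.id); first 5.

3 | 6 ; 4 | 9 ; 5 | 8 ; 7 | 9 ; 7 | 11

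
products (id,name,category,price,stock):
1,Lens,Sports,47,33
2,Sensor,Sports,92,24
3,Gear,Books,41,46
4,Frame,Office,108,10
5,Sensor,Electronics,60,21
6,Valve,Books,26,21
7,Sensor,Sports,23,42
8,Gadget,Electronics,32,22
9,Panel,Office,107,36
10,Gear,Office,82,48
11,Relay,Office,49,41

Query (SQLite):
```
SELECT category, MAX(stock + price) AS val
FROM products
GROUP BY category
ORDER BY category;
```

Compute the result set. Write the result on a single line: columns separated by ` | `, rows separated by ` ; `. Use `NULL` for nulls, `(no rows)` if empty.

For each row compute stock + price.
Group by category; take MAX of the expression per group.
  Books: ids {3, 6} → MAX(stock + price)=87
  Electronics: ids {5, 8} → MAX(stock + price)=81
  Office: ids {4, 9, 10, 11} → MAX(stock + price)=143
  Sports: ids {1, 2, 7} → MAX(stock + price)=116

Books | 87 ; Electronics | 81 ; Office | 143 ; Sports | 116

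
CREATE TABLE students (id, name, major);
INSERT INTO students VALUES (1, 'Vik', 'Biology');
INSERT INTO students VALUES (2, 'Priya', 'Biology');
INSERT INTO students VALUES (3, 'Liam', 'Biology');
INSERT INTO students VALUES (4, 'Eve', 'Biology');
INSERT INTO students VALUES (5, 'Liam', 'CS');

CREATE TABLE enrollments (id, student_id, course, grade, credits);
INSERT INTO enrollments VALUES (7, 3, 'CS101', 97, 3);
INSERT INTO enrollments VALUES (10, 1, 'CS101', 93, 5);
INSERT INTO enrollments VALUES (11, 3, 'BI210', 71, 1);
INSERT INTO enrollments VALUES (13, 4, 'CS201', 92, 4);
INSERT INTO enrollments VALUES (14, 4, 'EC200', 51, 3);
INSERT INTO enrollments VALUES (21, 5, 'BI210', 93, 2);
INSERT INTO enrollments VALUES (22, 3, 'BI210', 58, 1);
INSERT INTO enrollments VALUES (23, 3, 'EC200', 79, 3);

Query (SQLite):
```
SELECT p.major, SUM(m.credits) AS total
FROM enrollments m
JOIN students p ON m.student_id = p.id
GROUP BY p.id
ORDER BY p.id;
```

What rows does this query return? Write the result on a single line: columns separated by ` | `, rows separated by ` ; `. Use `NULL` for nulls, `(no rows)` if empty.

Biology | 5 ; Biology | 8 ; Biology | 7 ; CS | 2

Join each enrollments row to its students via student_id.
Group joined rows by students.id; compute SUM(m.credits) per group.
  1: ids {10} → SUM(m.credits)=5
  3: ids {7, 11, 22, 23} → SUM(m.credits)=8
  4: ids {13, 14} → SUM(m.credits)=7
  5: ids {21} → SUM(m.credits)=2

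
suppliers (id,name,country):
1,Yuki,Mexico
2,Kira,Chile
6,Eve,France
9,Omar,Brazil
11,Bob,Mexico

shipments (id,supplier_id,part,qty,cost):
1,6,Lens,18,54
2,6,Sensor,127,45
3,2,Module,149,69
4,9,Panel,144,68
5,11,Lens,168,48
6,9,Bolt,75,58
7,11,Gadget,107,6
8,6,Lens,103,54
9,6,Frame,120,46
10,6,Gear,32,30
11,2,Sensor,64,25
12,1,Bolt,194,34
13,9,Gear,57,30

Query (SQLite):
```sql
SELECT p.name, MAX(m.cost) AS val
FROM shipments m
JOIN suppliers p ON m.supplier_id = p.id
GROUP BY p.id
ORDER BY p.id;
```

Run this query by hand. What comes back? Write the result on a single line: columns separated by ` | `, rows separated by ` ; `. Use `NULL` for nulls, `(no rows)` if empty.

Yuki | 34 ; Kira | 69 ; Eve | 54 ; Omar | 68 ; Bob | 48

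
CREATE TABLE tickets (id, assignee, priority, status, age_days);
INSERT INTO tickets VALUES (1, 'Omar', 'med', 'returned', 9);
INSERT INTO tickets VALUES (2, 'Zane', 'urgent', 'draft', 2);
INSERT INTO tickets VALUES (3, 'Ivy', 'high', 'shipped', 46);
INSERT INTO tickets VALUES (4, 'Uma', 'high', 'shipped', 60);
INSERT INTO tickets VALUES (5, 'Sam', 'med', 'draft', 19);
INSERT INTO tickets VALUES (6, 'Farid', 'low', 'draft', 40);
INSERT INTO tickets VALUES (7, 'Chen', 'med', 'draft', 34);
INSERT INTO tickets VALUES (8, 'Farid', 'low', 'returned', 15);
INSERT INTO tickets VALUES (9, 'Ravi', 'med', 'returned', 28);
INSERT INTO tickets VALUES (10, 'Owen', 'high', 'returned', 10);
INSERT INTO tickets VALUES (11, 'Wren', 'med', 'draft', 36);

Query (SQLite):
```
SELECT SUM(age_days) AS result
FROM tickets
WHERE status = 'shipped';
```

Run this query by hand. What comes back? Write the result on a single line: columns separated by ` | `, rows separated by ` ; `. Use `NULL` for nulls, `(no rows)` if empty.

106

Rows where status='shipped' → age_days values: [46, 60].
SUM of non-NULL values = 106.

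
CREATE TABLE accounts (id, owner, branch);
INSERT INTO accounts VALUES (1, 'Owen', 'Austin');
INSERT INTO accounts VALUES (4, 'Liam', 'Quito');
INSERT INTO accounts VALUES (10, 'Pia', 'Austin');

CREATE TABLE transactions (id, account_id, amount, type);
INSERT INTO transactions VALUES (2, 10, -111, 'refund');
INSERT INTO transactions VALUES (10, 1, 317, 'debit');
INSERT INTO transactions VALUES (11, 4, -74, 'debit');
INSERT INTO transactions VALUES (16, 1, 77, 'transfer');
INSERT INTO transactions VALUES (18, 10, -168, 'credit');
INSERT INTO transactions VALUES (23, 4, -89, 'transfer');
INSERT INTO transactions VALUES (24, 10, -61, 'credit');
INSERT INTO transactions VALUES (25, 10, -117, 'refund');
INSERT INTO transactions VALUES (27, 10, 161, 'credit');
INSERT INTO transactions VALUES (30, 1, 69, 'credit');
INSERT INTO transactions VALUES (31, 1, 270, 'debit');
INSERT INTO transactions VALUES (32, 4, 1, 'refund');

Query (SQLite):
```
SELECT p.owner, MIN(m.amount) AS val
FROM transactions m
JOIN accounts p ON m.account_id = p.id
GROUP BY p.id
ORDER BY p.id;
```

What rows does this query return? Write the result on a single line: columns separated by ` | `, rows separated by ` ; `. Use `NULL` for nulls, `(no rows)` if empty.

Owen | 69 ; Liam | -89 ; Pia | -168

Join each transactions row to its accounts via account_id.
Group joined rows by accounts.id; compute MIN(m.amount) per group.
  1: ids {10, 16, 30, 31} → MIN(m.amount)=69
  4: ids {11, 23, 32} → MIN(m.amount)=-89
  10: ids {2, 18, 24, 25, 27} → MIN(m.amount)=-168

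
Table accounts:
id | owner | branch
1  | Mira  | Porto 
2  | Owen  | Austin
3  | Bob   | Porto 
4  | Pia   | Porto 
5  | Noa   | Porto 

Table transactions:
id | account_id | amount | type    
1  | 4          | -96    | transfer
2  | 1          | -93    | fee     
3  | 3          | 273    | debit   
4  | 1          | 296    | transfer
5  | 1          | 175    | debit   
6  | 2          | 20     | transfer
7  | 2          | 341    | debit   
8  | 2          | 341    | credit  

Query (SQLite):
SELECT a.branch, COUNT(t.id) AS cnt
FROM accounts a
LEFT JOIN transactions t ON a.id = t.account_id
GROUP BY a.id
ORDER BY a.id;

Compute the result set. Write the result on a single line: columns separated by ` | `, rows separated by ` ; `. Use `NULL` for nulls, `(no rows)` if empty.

LEFT JOIN keeps every accounts row; unmatched ones get NULL for transactions columns.
Group by accounts.id and compute COUNT(t.id). COUNT(col) of an all-NULL group is 0.
  1: ids {2, 4, 5} → COUNT(t.id)=3
  2: ids {6, 7, 8} → COUNT(t.id)=3
  3: ids {3} → COUNT(t.id)=1
  4: ids {1} → COUNT(t.id)=1
  5: ids {—} → COUNT(t.id)=0

Porto | 3 ; Austin | 3 ; Porto | 1 ; Porto | 1 ; Porto | 0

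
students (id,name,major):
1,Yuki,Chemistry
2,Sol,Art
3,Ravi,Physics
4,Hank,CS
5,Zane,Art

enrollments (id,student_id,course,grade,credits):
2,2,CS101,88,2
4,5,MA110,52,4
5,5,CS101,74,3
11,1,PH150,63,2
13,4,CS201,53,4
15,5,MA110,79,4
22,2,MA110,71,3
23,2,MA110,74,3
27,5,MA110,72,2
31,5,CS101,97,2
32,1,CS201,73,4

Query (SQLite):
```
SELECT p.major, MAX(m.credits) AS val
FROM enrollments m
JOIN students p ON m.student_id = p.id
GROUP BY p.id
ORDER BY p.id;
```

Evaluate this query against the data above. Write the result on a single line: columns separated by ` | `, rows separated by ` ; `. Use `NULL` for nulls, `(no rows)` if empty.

Chemistry | 4 ; Art | 3 ; CS | 4 ; Art | 4

Join each enrollments row to its students via student_id.
Group joined rows by students.id; compute MAX(m.credits) per group.
  1: ids {11, 32} → MAX(m.credits)=4
  2: ids {2, 22, 23} → MAX(m.credits)=3
  4: ids {13} → MAX(m.credits)=4
  5: ids {4, 5, 15, 27, 31} → MAX(m.credits)=4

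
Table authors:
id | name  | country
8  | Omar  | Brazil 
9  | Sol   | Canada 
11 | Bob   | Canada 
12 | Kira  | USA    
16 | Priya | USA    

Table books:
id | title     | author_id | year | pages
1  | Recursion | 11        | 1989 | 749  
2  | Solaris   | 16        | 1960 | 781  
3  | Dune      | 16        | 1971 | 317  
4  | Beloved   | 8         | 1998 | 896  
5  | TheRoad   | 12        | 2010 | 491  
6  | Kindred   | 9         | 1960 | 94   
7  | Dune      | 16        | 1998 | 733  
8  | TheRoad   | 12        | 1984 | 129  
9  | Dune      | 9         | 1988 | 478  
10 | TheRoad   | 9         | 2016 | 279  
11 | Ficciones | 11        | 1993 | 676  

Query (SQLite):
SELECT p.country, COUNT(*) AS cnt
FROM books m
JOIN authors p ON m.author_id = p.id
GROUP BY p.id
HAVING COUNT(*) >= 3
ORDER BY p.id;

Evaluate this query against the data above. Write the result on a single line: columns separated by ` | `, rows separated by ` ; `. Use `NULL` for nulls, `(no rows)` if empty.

Join each books row to its authors via author_id.
Group joined rows by authors.id; compute COUNT(*) per group.
HAVING: keep groups with count ≥ 3.
  8: ids {4} → COUNT(*)=1
  9: ids {6, 9, 10} → COUNT(*)=3
  11: ids {1, 11} → COUNT(*)=2
  12: ids {5, 8} → COUNT(*)=2
  16: ids {2, 3, 7} → COUNT(*)=3

Canada | 3 ; USA | 3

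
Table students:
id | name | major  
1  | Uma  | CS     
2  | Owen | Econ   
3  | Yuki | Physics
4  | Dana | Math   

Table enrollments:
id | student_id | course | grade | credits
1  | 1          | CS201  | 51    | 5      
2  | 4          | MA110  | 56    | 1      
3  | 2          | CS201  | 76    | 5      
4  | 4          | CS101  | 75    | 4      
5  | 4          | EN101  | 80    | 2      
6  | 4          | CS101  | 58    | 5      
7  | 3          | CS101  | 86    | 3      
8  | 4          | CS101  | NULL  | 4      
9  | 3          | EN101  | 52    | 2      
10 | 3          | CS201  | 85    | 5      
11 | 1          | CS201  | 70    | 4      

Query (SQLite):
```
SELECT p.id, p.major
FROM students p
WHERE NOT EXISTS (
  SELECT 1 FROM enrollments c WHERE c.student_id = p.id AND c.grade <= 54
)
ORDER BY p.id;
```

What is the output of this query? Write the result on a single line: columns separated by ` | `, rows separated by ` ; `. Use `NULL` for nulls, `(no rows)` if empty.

2 | Econ ; 4 | Math

For each students row, check whether any enrollments with matching student_id has grade <= 54.
Keep rows where that is false.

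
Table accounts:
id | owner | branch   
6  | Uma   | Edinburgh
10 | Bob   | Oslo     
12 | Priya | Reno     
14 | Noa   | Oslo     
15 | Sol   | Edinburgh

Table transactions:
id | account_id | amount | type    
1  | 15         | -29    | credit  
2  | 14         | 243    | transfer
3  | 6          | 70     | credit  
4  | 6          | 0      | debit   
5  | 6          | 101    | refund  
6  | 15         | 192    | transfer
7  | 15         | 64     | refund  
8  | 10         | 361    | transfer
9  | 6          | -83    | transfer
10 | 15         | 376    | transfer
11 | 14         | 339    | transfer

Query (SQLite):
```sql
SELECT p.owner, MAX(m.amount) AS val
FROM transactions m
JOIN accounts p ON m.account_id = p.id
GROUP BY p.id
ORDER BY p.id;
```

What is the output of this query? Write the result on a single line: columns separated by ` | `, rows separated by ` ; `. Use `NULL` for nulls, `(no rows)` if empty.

Join each transactions row to its accounts via account_id.
Group joined rows by accounts.id; compute MAX(m.amount) per group.
  6: ids {3, 4, 5, 9} → MAX(m.amount)=101
  10: ids {8} → MAX(m.amount)=361
  14: ids {2, 11} → MAX(m.amount)=339
  15: ids {1, 6, 7, 10} → MAX(m.amount)=376

Uma | 101 ; Bob | 361 ; Noa | 339 ; Sol | 376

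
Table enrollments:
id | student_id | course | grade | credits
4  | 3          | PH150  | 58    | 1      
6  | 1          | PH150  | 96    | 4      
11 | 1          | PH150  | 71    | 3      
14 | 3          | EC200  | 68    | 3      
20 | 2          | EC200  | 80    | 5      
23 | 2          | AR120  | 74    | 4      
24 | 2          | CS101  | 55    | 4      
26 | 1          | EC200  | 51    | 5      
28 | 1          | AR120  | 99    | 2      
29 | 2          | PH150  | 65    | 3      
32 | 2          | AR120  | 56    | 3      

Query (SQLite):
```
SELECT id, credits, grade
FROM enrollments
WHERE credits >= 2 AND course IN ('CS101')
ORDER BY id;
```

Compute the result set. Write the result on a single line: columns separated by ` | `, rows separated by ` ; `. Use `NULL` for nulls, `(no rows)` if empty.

credits >= 2: ids {6, 11, 14, 20, 23, 24, 26, 28, 29, 32}
course IN ('CS101'): ids {24}
Combine with AND.

24 | 4 | 55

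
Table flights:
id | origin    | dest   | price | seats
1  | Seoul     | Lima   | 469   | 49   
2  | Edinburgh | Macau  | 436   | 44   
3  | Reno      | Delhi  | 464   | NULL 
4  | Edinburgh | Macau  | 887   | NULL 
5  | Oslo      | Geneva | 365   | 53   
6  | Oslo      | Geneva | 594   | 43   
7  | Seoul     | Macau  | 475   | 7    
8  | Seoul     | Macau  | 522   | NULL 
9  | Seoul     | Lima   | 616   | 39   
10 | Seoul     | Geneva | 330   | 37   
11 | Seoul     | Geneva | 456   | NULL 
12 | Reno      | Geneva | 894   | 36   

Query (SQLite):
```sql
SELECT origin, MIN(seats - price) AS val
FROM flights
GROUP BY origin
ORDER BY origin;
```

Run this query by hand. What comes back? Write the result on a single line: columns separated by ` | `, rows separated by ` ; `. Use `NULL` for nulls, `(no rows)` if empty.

Edinburgh | -392 ; Oslo | -551 ; Reno | -858 ; Seoul | -577

For each row compute seats - price.
Group by origin; take MIN of the expression per group.
  Edinburgh: ids {2, 4} → MIN(seats - price)=-392
  Oslo: ids {5, 6} → MIN(seats - price)=-551
  Reno: ids {3, 12} → MIN(seats - price)=-858
  Seoul: ids {1, 7, 8, 9, 10, 11} → MIN(seats - price)=-577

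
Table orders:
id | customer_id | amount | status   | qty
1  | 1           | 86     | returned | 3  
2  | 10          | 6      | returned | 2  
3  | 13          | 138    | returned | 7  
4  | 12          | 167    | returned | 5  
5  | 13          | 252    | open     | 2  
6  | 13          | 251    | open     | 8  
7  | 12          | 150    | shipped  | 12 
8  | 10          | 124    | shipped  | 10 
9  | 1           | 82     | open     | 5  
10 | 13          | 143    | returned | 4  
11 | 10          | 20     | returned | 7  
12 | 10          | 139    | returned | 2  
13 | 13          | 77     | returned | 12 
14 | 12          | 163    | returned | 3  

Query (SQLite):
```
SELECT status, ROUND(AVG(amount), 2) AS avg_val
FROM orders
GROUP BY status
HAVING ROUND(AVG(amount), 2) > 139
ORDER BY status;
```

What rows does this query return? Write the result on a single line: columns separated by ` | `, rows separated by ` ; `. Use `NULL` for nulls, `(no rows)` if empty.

Partition orders by status; compute ROUND(AVG(amount), 2) within each group.
HAVING: keep groups where ROUND(AVG(amount), 2) > 139.
  open: ids {5, 6, 9} → ROUND(AVG(amount), 2)=195
  returned: ids {1, 2, 3, 4, 10, 11, 12, 13, 14} → ROUND(AVG(amount), 2)=104.33
  shipped: ids {7, 8} → ROUND(AVG(amount), 2)=137

open | 195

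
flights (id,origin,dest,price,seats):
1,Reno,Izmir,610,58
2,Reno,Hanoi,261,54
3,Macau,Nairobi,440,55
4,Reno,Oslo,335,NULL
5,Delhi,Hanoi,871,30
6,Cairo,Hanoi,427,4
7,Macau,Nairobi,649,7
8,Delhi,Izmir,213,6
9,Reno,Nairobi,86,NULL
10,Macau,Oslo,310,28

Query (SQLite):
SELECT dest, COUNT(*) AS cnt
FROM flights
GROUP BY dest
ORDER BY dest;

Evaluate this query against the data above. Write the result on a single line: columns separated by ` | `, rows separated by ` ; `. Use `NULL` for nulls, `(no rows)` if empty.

Partition flights by dest; compute COUNT(*) within each group.
  Hanoi: ids {2, 5, 6} → COUNT(*)=3
  Izmir: ids {1, 8} → COUNT(*)=2
  Nairobi: ids {3, 7, 9} → COUNT(*)=3
  Oslo: ids {4, 10} → COUNT(*)=2

Hanoi | 3 ; Izmir | 2 ; Nairobi | 3 ; Oslo | 2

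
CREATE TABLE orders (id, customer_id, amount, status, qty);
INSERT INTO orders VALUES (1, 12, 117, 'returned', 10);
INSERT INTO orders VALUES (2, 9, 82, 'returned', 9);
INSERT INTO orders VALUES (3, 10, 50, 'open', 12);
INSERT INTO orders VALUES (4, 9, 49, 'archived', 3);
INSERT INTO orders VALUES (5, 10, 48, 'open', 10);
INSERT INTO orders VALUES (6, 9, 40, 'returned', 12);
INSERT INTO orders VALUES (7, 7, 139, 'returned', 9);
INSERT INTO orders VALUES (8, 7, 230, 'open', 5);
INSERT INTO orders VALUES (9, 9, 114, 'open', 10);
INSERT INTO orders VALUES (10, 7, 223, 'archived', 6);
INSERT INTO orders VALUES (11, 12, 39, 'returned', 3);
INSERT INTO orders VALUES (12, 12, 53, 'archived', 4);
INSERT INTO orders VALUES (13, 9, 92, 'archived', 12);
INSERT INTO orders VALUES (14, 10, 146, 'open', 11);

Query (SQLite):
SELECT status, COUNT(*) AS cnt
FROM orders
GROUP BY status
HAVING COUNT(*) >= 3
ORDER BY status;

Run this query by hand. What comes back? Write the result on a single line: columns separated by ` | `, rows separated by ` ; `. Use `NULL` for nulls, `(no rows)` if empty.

Partition orders by status; compute COUNT(*) within each group.
HAVING: keep groups with count ≥ 3.
  archived: ids {4, 10, 12, 13} → COUNT(*)=4
  open: ids {3, 5, 8, 9, 14} → COUNT(*)=5
  returned: ids {1, 2, 6, 7, 11} → COUNT(*)=5

archived | 4 ; open | 5 ; returned | 5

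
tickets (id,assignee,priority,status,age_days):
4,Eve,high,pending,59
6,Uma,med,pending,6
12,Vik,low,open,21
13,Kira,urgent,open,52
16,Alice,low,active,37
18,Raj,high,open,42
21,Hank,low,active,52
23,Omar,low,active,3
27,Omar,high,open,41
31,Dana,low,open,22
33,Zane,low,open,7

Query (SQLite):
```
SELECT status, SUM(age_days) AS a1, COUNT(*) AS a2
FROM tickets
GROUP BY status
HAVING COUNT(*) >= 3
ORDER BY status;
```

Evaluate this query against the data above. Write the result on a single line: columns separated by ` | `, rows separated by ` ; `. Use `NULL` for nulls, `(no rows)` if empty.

Group tickets by status.
Per group compute: SUM(age_days), COUNT(*).
HAVING: drop groups with fewer than 3 rows.
  active: ids {16, 21, 23} → SUM(age_days)=92, COUNT(*)=3
  open: ids {12, 13, 18, 27, 31, 33} → SUM(age_days)=185, COUNT(*)=6
  pending: ids {4, 6} → SUM(age_days)=65, COUNT(*)=2

active | 92 | 3 ; open | 185 | 6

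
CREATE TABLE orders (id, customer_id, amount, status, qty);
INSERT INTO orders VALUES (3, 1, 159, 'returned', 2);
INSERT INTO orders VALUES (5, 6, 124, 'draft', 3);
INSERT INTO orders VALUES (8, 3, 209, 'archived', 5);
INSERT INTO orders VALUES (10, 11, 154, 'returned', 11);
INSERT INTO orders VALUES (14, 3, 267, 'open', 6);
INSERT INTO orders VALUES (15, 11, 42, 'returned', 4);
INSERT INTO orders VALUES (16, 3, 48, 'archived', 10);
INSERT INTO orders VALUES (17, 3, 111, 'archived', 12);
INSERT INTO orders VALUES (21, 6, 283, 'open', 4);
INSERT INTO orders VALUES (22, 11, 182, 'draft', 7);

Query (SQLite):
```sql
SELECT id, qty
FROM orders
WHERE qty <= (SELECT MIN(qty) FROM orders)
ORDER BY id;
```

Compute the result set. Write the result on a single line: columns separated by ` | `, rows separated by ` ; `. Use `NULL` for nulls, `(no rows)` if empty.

3 | 2

Scalar subquery: MIN(qty) over all orders rows = 2.
Keep rows where qty <= that value.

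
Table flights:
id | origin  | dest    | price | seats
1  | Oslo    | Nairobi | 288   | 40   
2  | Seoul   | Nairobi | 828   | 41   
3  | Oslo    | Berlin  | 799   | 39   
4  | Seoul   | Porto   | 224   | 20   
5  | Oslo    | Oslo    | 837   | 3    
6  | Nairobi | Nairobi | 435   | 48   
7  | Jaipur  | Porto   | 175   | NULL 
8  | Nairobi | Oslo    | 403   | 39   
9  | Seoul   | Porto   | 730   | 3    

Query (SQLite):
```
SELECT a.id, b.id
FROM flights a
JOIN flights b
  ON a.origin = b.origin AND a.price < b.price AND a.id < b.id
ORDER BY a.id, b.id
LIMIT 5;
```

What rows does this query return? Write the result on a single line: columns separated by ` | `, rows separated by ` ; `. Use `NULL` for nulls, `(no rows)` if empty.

Pairs (a,b) with same origin, a.price < b.price, a.id < b.id.
origin groups: Jaipur:{7} Nairobi:{6,8} Oslo:{1,3,5} Seoul:{2,4,9}
Ordered by (a.id, b.id); first 5.

1 | 3 ; 1 | 5 ; 3 | 5 ; 4 | 9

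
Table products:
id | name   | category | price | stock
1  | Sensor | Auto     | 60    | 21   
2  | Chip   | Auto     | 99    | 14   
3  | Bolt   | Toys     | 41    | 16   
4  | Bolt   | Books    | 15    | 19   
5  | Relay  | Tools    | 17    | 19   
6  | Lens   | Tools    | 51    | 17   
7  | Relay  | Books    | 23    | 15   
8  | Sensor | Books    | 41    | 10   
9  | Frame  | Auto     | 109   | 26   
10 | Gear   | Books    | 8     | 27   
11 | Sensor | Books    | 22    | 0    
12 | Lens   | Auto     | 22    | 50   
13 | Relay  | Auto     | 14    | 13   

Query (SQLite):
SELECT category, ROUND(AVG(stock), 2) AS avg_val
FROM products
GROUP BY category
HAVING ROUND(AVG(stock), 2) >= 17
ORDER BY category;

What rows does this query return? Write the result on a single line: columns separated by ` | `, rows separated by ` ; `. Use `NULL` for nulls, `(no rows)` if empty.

Partition products by category; compute ROUND(AVG(stock), 2) within each group.
HAVING: keep groups where ROUND(AVG(stock), 2) >= 17.
  Auto: ids {1, 2, 9, 12, 13} → ROUND(AVG(stock), 2)=24.8
  Books: ids {4, 7, 8, 10, 11} → ROUND(AVG(stock), 2)=14.2
  Tools: ids {5, 6} → ROUND(AVG(stock), 2)=18
  Toys: ids {3} → ROUND(AVG(stock), 2)=16

Auto | 24.8 ; Tools | 18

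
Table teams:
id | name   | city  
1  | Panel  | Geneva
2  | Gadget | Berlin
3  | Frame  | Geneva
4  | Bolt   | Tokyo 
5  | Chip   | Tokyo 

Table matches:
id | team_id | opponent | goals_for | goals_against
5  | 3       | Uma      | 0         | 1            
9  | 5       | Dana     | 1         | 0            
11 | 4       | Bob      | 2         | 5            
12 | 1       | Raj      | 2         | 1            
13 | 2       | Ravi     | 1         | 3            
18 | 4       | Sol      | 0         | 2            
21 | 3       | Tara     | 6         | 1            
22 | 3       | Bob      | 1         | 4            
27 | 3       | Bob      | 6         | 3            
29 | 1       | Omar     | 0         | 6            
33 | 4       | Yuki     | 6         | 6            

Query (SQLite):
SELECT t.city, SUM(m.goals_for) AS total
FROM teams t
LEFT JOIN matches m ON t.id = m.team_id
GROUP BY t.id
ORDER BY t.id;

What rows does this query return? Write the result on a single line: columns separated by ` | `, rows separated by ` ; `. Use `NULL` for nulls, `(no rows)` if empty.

LEFT JOIN keeps every teams row; unmatched ones get NULL for matches columns.
Group by teams.id and compute SUM(m.goals_for). SUM over an all-NULL group is NULL.
  1: ids {12, 29} → SUM(m.goals_for)=2
  2: ids {13} → SUM(m.goals_for)=1
  3: ids {5, 21, 22, 27} → SUM(m.goals_for)=13
  4: ids {11, 18, 33} → SUM(m.goals_for)=8
  5: ids {9} → SUM(m.goals_for)=1

Geneva | 2 ; Berlin | 1 ; Geneva | 13 ; Tokyo | 8 ; Tokyo | 1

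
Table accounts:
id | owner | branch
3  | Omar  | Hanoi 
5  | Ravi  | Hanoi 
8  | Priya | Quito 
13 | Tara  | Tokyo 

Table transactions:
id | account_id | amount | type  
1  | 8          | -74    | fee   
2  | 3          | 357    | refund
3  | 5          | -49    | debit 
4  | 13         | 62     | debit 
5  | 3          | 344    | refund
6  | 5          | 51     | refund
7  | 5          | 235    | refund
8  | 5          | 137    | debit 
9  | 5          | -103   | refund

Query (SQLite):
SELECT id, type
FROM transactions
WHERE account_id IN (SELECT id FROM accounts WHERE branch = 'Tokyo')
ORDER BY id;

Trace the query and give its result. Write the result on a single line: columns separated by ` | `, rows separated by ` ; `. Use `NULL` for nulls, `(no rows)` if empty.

Inner query: accounts.id where branch = 'Tokyo'.
Outer: keep transactions rows whose account_id is in that set.
Inner query → {13}

4 | debit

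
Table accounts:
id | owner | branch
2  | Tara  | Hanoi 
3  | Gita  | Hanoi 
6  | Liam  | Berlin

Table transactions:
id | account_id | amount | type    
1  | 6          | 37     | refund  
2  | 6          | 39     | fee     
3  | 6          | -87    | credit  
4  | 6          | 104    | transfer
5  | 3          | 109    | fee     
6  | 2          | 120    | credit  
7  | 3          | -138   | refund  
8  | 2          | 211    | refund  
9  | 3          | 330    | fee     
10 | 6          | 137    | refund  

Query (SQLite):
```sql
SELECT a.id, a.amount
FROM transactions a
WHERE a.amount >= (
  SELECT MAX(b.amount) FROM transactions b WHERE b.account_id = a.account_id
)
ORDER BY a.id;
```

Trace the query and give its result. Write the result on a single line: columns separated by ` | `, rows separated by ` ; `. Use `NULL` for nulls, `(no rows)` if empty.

8 | 211 ; 9 | 330 ; 10 | 137

For each transactions row a, compute MAX(amount) over rows sharing a.account_id.
Keep row a if a.amount >= that per-group MAX.
  account_id=2: MAX(amount) = 211
  account_id=3: MAX(amount) = 330
  account_id=6: MAX(amount) = 137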